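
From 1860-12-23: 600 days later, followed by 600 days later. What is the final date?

April 6, 1864

Advancing 600 days from December 23, 1860:
December has 31 days, so 31 − 23 = 8 days remain after December 23, 1860; 600 − 8 = 592 left.
January 1861 has 31 days: 592 − 31 = 561 left.
February 1861 has 28 days (1861 is not a leap year): 561 − 28 = 533 left.
March 1861 has 31 days: 533 − 31 = 502 left.
April 1861 has 30 days: 502 − 30 = 472 left.
May 1861 has 31 days: 472 − 31 = 441 left.
June 1861 has 30 days: 441 − 30 = 411 left.
July 1861 has 31 days: 411 − 31 = 380 left.
August 1861 has 31 days: 380 − 31 = 349 left.
September 1861 has 30 days: 349 − 30 = 319 left.
October 1861 has 31 days: 319 − 31 = 288 left.
November 1861 has 30 days: 288 − 30 = 258 left.
December 1861 has 31 days: 258 − 31 = 227 left.
January 1862 has 31 days: 227 − 31 = 196 left.
February 1862 has 28 days (1862 is not a leap year): 196 − 28 = 168 left.
March 1862 has 31 days: 168 − 31 = 137 left.
April 1862 has 30 days: 137 − 30 = 107 left.
May 1862 has 31 days: 107 − 31 = 76 left.
June 1862 has 30 days: 76 − 30 = 46 left.
July 1862 has 31 days: 46 − 31 = 15 left.
15 days into August 1862 → August 15, 1862.
Counting forward 600 days from August 15, 1862:
August has 31 days, so 31 − 15 = 16 days remain after August 15, 1862; 600 − 16 = 584 left.
September 1862 has 30 days: 584 − 30 = 554 left.
October 1862 has 31 days: 554 − 31 = 523 left.
November 1862 has 30 days: 523 − 30 = 493 left.
December 1862 has 31 days: 493 − 31 = 462 left.
January 1863 has 31 days: 462 − 31 = 431 left.
February 1863 has 28 days (1863 is not a leap year): 431 − 28 = 403 left.
March 1863 has 31 days: 403 − 31 = 372 left.
April 1863 has 30 days: 372 − 30 = 342 left.
May 1863 has 31 days: 342 − 31 = 311 left.
June 1863 has 30 days: 311 − 30 = 281 left.
July 1863 has 31 days: 281 − 31 = 250 left.
August 1863 has 31 days: 250 − 31 = 219 left.
September 1863 has 30 days: 219 − 30 = 189 left.
October 1863 has 31 days: 189 − 31 = 158 left.
November 1863 has 30 days: 158 − 30 = 128 left.
December 1863 has 31 days: 128 − 31 = 97 left.
January 1864 has 31 days: 97 − 31 = 66 left.
February 1864 has 29 days (1864 is a leap year): 66 − 29 = 37 left.
March 1864 has 31 days: 37 − 31 = 6 left.
6 days into April 1864 → April 6, 1864.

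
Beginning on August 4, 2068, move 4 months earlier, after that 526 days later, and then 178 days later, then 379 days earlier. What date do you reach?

February 23, 2069

Going back 4 months from August 4, 2068:
month 8 − 4 = 4 → April 2068.
Day 4 is valid in April, giving April 4, 2068.
Advancing 526 days from April 4, 2068:
April has 30 days, so 30 − 4 = 26 days remain after April 4, 2068; 526 − 26 = 500 left.
May 2068 has 31 days: 500 − 31 = 469 left.
June 2068 has 30 days: 469 − 30 = 439 left.
July 2068 has 31 days: 439 − 31 = 408 left.
August 2068 has 31 days: 408 − 31 = 377 left.
September 2068 has 30 days: 377 − 30 = 347 left.
October 2068 has 31 days: 347 − 31 = 316 left.
November 2068 has 30 days: 316 − 30 = 286 left.
December 2068 has 31 days: 286 − 31 = 255 left.
January 2069 has 31 days: 255 − 31 = 224 left.
February 2069 has 28 days (2069 is not a leap year): 224 − 28 = 196 left.
March 2069 has 31 days: 196 − 31 = 165 left.
April 2069 has 30 days: 165 − 30 = 135 left.
May 2069 has 31 days: 135 − 31 = 104 left.
June 2069 has 30 days: 104 − 30 = 74 left.
July 2069 has 31 days: 74 − 31 = 43 left.
August 2069 has 31 days: 43 − 31 = 12 left.
12 days into September 2069 → September 12, 2069.
Advancing 178 days from September 12, 2069:
September has 30 days, so 30 − 12 = 18 days remain after September 12, 2069; 178 − 18 = 160 left.
October 2069 has 31 days: 160 − 31 = 129 left.
November 2069 has 30 days: 129 − 30 = 99 left.
December 2069 has 31 days: 99 − 31 = 68 left.
January 2070 has 31 days: 68 − 31 = 37 left.
February 2070 has 28 days (2070 is not a leap year): 37 − 28 = 9 left.
9 days into March 2070 → March 9, 2070.
Going back 379 days from March 9, 2070:
Going back 9 days from March 9, 2070 reaches the end of the previous month; 379 − 9 = 370 left.
February 2070 has 28 days (2070 is not a leap year): 370 − 28 = 342 left.
January 2070 has 31 days: 342 − 31 = 311 left.
December 2069 has 31 days: 311 − 31 = 280 left.
November 2069 has 30 days: 280 − 30 = 250 left.
October 2069 has 31 days: 250 − 31 = 219 left.
September 2069 has 30 days: 219 − 30 = 189 left.
August 2069 has 31 days: 189 − 31 = 158 left.
July 2069 has 31 days: 158 − 31 = 127 left.
June 2069 has 30 days: 127 − 30 = 97 left.
May 2069 has 31 days: 97 − 31 = 66 left.
April 2069 has 30 days: 66 − 30 = 36 left.
March 2069 has 31 days: 36 − 31 = 5 left.
February 2069 has 28 days; 28 − 5 = 23 → February 23, 2069.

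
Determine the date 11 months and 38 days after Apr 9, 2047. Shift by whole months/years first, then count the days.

April 16, 2048

Adding 11 months and 38 days from April 9, 2047: first the month/year part, then the days.
month 4 + 11 = 15, which is month 3 of year 2048 → March 2048.
Day 9 is valid in March, giving March 9, 2048.
Now add 38 days from March 9, 2048.
March has 31 days, so 31 − 9 = 22 days remain after March 9, 2048; 38 − 22 = 16 left.
16 days into April 2048 → April 16, 2048.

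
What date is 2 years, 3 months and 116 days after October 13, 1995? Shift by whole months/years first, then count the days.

May 9, 1998

Adding 2 years, 3 months and 116 days from October 13, 1995: first the month/year part, then the days.
+2 years → 1997; month 10 + 3 = 13, which is month 1 of year 1998 → January 1998.
Day 13 is valid in January, giving January 13, 1998.
Now add 116 days from January 13, 1998.
January has 31 days, so 31 − 13 = 18 days remain after January 13, 1998; 116 − 18 = 98 left.
February 1998 has 28 days (1998 is not a leap year): 98 − 28 = 70 left.
March 1998 has 31 days: 70 − 31 = 39 left.
April 1998 has 30 days: 39 − 30 = 9 left.
9 days into May 1998 → May 9, 1998.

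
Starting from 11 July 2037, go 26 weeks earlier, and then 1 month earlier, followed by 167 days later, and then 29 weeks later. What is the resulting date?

December 15, 2037

Going back 26 weeks (= 182 days) from July 11, 2037:
Going back 11 days from July 11, 2037 reaches the end of the previous month; 182 − 11 = 171 left.
June 2037 has 30 days: 171 − 30 = 141 left.
May 2037 has 31 days: 141 − 31 = 110 left.
April 2037 has 30 days: 110 − 30 = 80 left.
March 2037 has 31 days: 80 − 31 = 49 left.
February 2037 has 28 days (2037 is not a leap year): 49 − 28 = 21 left.
January 2037 has 31 days; 31 − 21 = 10 → January 10, 2037.
Counting back 1 month from January 10, 2037:
month 1 − 1 = 0, which is month 12 of year 2036 → December 2036.
Day 10 is valid in December, giving December 10, 2036.
Counting forward 167 days from December 10, 2036:
December has 31 days, so 31 − 10 = 21 days remain after December 10, 2036; 167 − 21 = 146 left.
January 2037 has 31 days: 146 − 31 = 115 left.
February 2037 has 28 days (2037 is not a leap year): 115 − 28 = 87 left.
March 2037 has 31 days: 87 − 31 = 56 left.
April 2037 has 30 days: 56 − 30 = 26 left.
26 days into May 2037 → May 26, 2037.
Adding 29 weeks (= 203 days) from May 26, 2037:
May has 31 days, so 31 − 26 = 5 days remain after May 26, 2037; 203 − 5 = 198 left.
June 2037 has 30 days: 198 − 30 = 168 left.
July 2037 has 31 days: 168 − 31 = 137 left.
August 2037 has 31 days: 137 − 31 = 106 left.
September 2037 has 30 days: 106 − 30 = 76 left.
October 2037 has 31 days: 76 − 31 = 45 left.
November 2037 has 30 days: 45 − 30 = 15 left.
15 days into December 2037 → December 15, 2037.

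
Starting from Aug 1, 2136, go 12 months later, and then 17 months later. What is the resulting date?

January 1, 2139

Adding 12 months from August 1, 2136:
month 8 + 12 = 20, which is month 8 of year 2137 → August 2137.
Day 1 is valid in August, giving August 1, 2137.
Adding 17 months from August 1, 2137:
month 8 + 17 = 25, which is month 1 of year 2139 → January 2139.
Day 1 is valid in January, giving January 1, 2139.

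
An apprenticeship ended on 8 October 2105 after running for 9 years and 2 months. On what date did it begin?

August 8, 2096

Counting back 9 years and 2 months from October 8, 2105.
-9 years → 2096; month 10 − 2 = 8 → August 2096.
Day 8 is valid in August, giving August 8, 2096.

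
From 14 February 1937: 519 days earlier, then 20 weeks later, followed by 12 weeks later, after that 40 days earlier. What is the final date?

March 16, 1936

Going back 519 days from February 14, 1937:
Going back 14 days from February 14, 1937 reaches the end of the previous month; 519 − 14 = 505 left.
January 1937 has 31 days: 505 − 31 = 474 left.
December 1936 has 31 days: 474 − 31 = 443 left.
November 1936 has 30 days: 443 − 30 = 413 left.
October 1936 has 31 days: 413 − 31 = 382 left.
September 1936 has 30 days: 382 − 30 = 352 left.
August 1936 has 31 days: 352 − 31 = 321 left.
July 1936 has 31 days: 321 − 31 = 290 left.
June 1936 has 30 days: 290 − 30 = 260 left.
May 1936 has 31 days: 260 − 31 = 229 left.
April 1936 has 30 days: 229 − 30 = 199 left.
March 1936 has 31 days: 199 − 31 = 168 left.
February 1936 has 29 days (1936 is a leap year): 168 − 29 = 139 left.
January 1936 has 31 days: 139 − 31 = 108 left.
December 1935 has 31 days: 108 − 31 = 77 left.
November 1935 has 30 days: 77 − 30 = 47 left.
October 1935 has 31 days: 47 − 31 = 16 left.
September 1935 has 30 days; 30 − 16 = 14 → September 14, 1935.
Counting forward 20 weeks (= 140 days) from September 14, 1935:
September has 30 days, so 30 − 14 = 16 days remain after September 14, 1935; 140 − 16 = 124 left.
October 1935 has 31 days: 124 − 31 = 93 left.
November 1935 has 30 days: 93 − 30 = 63 left.
December 1935 has 31 days: 63 − 31 = 32 left.
January 1936 has 31 days: 32 − 31 = 1 left.
1 day into February 1936 → February 1, 1936.
Adding 12 weeks (= 84 days) from February 1, 1936:
February has 29 days, so 29 − 1 = 28 days remain after February 1, 1936; 84 − 28 = 56 left.
March 1936 has 31 days: 56 − 31 = 25 left.
25 days into April 1936 → April 25, 1936.
Subtracting 40 days from April 25, 1936:
Going back 25 days from April 25, 1936 reaches the end of the previous month; 40 − 25 = 15 left.
March 1936 has 31 days; 31 − 15 = 16 → March 16, 1936.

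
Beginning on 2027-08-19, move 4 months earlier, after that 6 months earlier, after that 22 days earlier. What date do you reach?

September 27, 2026

Going back 4 months from August 19, 2027:
month 8 − 4 = 4 → April 2027.
Day 19 is valid in April, giving April 19, 2027.
Going back 6 months from April 19, 2027:
month 4 − 6 = -2, which is month 10 of year 2026 → October 2026.
Day 19 is valid in October, giving October 19, 2026.
Going back 22 days from October 19, 2026:
Going back 19 days from October 19, 2026 reaches the end of the previous month; 22 − 19 = 3 left.
September 2026 has 30 days; 30 − 3 = 27 → September 27, 2026.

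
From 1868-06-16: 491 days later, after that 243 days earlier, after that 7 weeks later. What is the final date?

Counting forward 491 days from June 16, 1868:
June has 30 days, so 30 − 16 = 14 days remain after June 16, 1868; 491 − 14 = 477 left.
July 1868 has 31 days: 477 − 31 = 446 left.
August 1868 has 31 days: 446 − 31 = 415 left.
September 1868 has 30 days: 415 − 30 = 385 left.
October 1868 has 31 days: 385 − 31 = 354 left.
November 1868 has 30 days: 354 − 30 = 324 left.
December 1868 has 31 days: 324 − 31 = 293 left.
January 1869 has 31 days: 293 − 31 = 262 left.
February 1869 has 28 days (1869 is not a leap year): 262 − 28 = 234 left.
March 1869 has 31 days: 234 − 31 = 203 left.
April 1869 has 30 days: 203 − 30 = 173 left.
May 1869 has 31 days: 173 − 31 = 142 left.
June 1869 has 30 days: 142 − 30 = 112 left.
July 1869 has 31 days: 112 − 31 = 81 left.
August 1869 has 31 days: 81 − 31 = 50 left.
September 1869 has 30 days: 50 − 30 = 20 left.
20 days into October 1869 → October 20, 1869.
Going back 243 days from October 20, 1869:
Going back 20 days from October 20, 1869 reaches the end of the previous month; 243 − 20 = 223 left.
September 1869 has 30 days: 223 − 30 = 193 left.
August 1869 has 31 days: 193 − 31 = 162 left.
July 1869 has 31 days: 162 − 31 = 131 left.
June 1869 has 30 days: 131 − 30 = 101 left.
May 1869 has 31 days: 101 − 31 = 70 left.
April 1869 has 30 days: 70 − 30 = 40 left.
March 1869 has 31 days: 40 − 31 = 9 left.
February 1869 has 28 days; 28 − 9 = 19 → February 19, 1869.
Adding 7 weeks (= 49 days) from February 19, 1869:
February has 28 days, so 28 − 19 = 9 days remain after February 19, 1869; 49 − 9 = 40 left.
March 1869 has 31 days: 40 − 31 = 9 left.
9 days into April 1869 → April 9, 1869.

April 9, 1869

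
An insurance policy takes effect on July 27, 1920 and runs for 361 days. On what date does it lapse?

Advancing 361 days from July 27, 1920.
July has 31 days, so 31 − 27 = 4 days remain after July 27, 1920; 361 − 4 = 357 left.
August 1920 has 31 days: 357 − 31 = 326 left.
September 1920 has 30 days: 326 − 30 = 296 left.
October 1920 has 31 days: 296 − 31 = 265 left.
November 1920 has 30 days: 265 − 30 = 235 left.
December 1920 has 31 days: 235 − 31 = 204 left.
January 1921 has 31 days: 204 − 31 = 173 left.
February 1921 has 28 days (1921 is not a leap year): 173 − 28 = 145 left.
March 1921 has 31 days: 145 − 31 = 114 left.
April 1921 has 30 days: 114 − 30 = 84 left.
May 1921 has 31 days: 84 − 31 = 53 left.
June 1921 has 30 days: 53 − 30 = 23 left.
23 days into July 1921 → July 23, 1921.

July 23, 1921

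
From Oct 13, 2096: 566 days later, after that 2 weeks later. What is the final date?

Adding 566 days from October 13, 2096:
October has 31 days, so 31 − 13 = 18 days remain after October 13, 2096; 566 − 18 = 548 left.
November 2096 has 30 days: 548 − 30 = 518 left.
December 2096 has 31 days: 518 − 31 = 487 left.
January 2097 has 31 days: 487 − 31 = 456 left.
February 2097 has 28 days (2097 is not a leap year): 456 − 28 = 428 left.
March 2097 has 31 days: 428 − 31 = 397 left.
April 2097 has 30 days: 397 − 30 = 367 left.
May 2097 has 31 days: 367 − 31 = 336 left.
June 2097 has 30 days: 336 − 30 = 306 left.
July 2097 has 31 days: 306 − 31 = 275 left.
August 2097 has 31 days: 275 − 31 = 244 left.
September 2097 has 30 days: 244 − 30 = 214 left.
October 2097 has 31 days: 214 − 31 = 183 left.
November 2097 has 30 days: 183 − 30 = 153 left.
December 2097 has 31 days: 153 − 31 = 122 left.
January 2098 has 31 days: 122 − 31 = 91 left.
February 2098 has 28 days (2098 is not a leap year): 91 − 28 = 63 left.
March 2098 has 31 days: 63 − 31 = 32 left.
April 2098 has 30 days: 32 − 30 = 2 left.
2 days into May 2098 → May 2, 2098.
Counting forward 2 weeks (= 14 days) from May 2, 2098:
May has 31 days; 2 + 14 = 16, still in May.

May 16, 2098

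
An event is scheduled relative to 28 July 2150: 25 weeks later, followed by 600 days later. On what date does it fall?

Advancing 25 weeks (= 175 days) from July 28, 2150:
July has 31 days, so 31 − 28 = 3 days remain after July 28, 2150; 175 − 3 = 172 left.
August 2150 has 31 days: 172 − 31 = 141 left.
September 2150 has 30 days: 141 − 30 = 111 left.
October 2150 has 31 days: 111 − 31 = 80 left.
November 2150 has 30 days: 80 − 30 = 50 left.
December 2150 has 31 days: 50 − 31 = 19 left.
19 days into January 2151 → January 19, 2151.
Advancing 600 days from January 19, 2151:
January has 31 days, so 31 − 19 = 12 days remain after January 19, 2151; 600 − 12 = 588 left.
February 2151 has 28 days (2151 is not a leap year): 588 − 28 = 560 left.
March 2151 has 31 days: 560 − 31 = 529 left.
April 2151 has 30 days: 529 − 30 = 499 left.
May 2151 has 31 days: 499 − 31 = 468 left.
June 2151 has 30 days: 468 − 30 = 438 left.
July 2151 has 31 days: 438 − 31 = 407 left.
August 2151 has 31 days: 407 − 31 = 376 left.
September 2151 has 30 days: 376 − 30 = 346 left.
October 2151 has 31 days: 346 − 31 = 315 left.
November 2151 has 30 days: 315 − 30 = 285 left.
December 2151 has 31 days: 285 − 31 = 254 left.
January 2152 has 31 days: 254 − 31 = 223 left.
February 2152 has 29 days (2152 is a leap year): 223 − 29 = 194 left.
March 2152 has 31 days: 194 − 31 = 163 left.
April 2152 has 30 days: 163 − 30 = 133 left.
May 2152 has 31 days: 133 − 31 = 102 left.
June 2152 has 30 days: 102 − 30 = 72 left.
July 2152 has 31 days: 72 − 31 = 41 left.
August 2152 has 31 days: 41 − 31 = 10 left.
10 days into September 2152 → September 10, 2152.

September 10, 2152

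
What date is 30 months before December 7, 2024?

Subtracting 30 months from December 7, 2024.
month 12 − 30 = -18, which is month 6 of year 2022 → June 2022.
Day 7 is valid in June, giving June 7, 2022.

June 7, 2022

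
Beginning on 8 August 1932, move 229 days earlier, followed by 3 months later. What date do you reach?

March 23, 1932

Going back 229 days from August 8, 1932:
Going back 8 days from August 8, 1932 reaches the end of the previous month; 229 − 8 = 221 left.
July 1932 has 31 days: 221 − 31 = 190 left.
June 1932 has 30 days: 190 − 30 = 160 left.
May 1932 has 31 days: 160 − 31 = 129 left.
April 1932 has 30 days: 129 − 30 = 99 left.
March 1932 has 31 days: 99 − 31 = 68 left.
February 1932 has 29 days (1932 is a leap year): 68 − 29 = 39 left.
January 1932 has 31 days: 39 − 31 = 8 left.
December 1931 has 31 days; 31 − 8 = 23 → December 23, 1931.
Counting forward 3 months from December 23, 1931:
month 12 + 3 = 15, which is month 3 of year 1932 → March 1932.
Day 23 is valid in March, giving March 23, 1932.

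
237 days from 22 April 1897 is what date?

Counting forward 237 days from April 22, 1897.
April has 30 days, so 30 − 22 = 8 days remain after April 22, 1897; 237 − 8 = 229 left.
May 1897 has 31 days: 229 − 31 = 198 left.
June 1897 has 30 days: 198 − 30 = 168 left.
July 1897 has 31 days: 168 − 31 = 137 left.
August 1897 has 31 days: 137 − 31 = 106 left.
September 1897 has 30 days: 106 − 30 = 76 left.
October 1897 has 31 days: 76 − 31 = 45 left.
November 1897 has 30 days: 45 − 30 = 15 left.
15 days into December 1897 → December 15, 1897.

December 15, 1897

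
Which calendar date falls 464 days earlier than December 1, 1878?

August 24, 1877

Going back 464 days from December 1, 1878.
Going back 1 day from December 1, 1878 reaches the end of the previous month; 464 − 1 = 463 left.
November 1878 has 30 days: 463 − 30 = 433 left.
October 1878 has 31 days: 433 − 31 = 402 left.
September 1878 has 30 days: 402 − 30 = 372 left.
August 1878 has 31 days: 372 − 31 = 341 left.
July 1878 has 31 days: 341 − 31 = 310 left.
June 1878 has 30 days: 310 − 30 = 280 left.
May 1878 has 31 days: 280 − 31 = 249 left.
April 1878 has 30 days: 249 − 30 = 219 left.
March 1878 has 31 days: 219 − 31 = 188 left.
February 1878 has 28 days (1878 is not a leap year): 188 − 28 = 160 left.
January 1878 has 31 days: 160 − 31 = 129 left.
December 1877 has 31 days: 129 − 31 = 98 left.
November 1877 has 30 days: 98 − 30 = 68 left.
October 1877 has 31 days: 68 − 31 = 37 left.
September 1877 has 30 days: 37 − 30 = 7 left.
August 1877 has 31 days; 31 − 7 = 24 → August 24, 1877.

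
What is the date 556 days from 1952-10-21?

April 30, 1954

Counting forward 556 days from October 21, 1952.
October has 31 days, so 31 − 21 = 10 days remain after October 21, 1952; 556 − 10 = 546 left.
November 1952 has 30 days: 546 − 30 = 516 left.
December 1952 has 31 days: 516 − 31 = 485 left.
January 1953 has 31 days: 485 − 31 = 454 left.
February 1953 has 28 days (1953 is not a leap year): 454 − 28 = 426 left.
March 1953 has 31 days: 426 − 31 = 395 left.
April 1953 has 30 days: 395 − 30 = 365 left.
May 1953 has 31 days: 365 − 31 = 334 left.
June 1953 has 30 days: 334 − 30 = 304 left.
July 1953 has 31 days: 304 − 31 = 273 left.
August 1953 has 31 days: 273 − 31 = 242 left.
September 1953 has 30 days: 242 − 30 = 212 left.
October 1953 has 31 days: 212 − 31 = 181 left.
November 1953 has 30 days: 181 − 30 = 151 left.
December 1953 has 31 days: 151 − 31 = 120 left.
January 1954 has 31 days: 120 − 31 = 89 left.
February 1954 has 28 days (1954 is not a leap year): 89 − 28 = 61 left.
March 1954 has 31 days: 61 − 31 = 30 left.
30 days into April 1954 → April 30, 1954.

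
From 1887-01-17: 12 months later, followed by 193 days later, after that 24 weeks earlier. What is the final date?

February 11, 1888

Adding 12 months from January 17, 1887:
month 1 + 12 = 13, which is month 1 of year 1888 → January 1888.
Day 17 is valid in January, giving January 17, 1888.
Adding 193 days from January 17, 1888:
January has 31 days, so 31 − 17 = 14 days remain after January 17, 1888; 193 − 14 = 179 left.
February 1888 has 29 days (1888 is a leap year): 179 − 29 = 150 left.
March 1888 has 31 days: 150 − 31 = 119 left.
April 1888 has 30 days: 119 − 30 = 89 left.
May 1888 has 31 days: 89 − 31 = 58 left.
June 1888 has 30 days: 58 − 30 = 28 left.
28 days into July 1888 → July 28, 1888.
Going back 24 weeks (= 168 days) from July 28, 1888:
Going back 28 days from July 28, 1888 reaches the end of the previous month; 168 − 28 = 140 left.
June 1888 has 30 days: 140 − 30 = 110 left.
May 1888 has 31 days: 110 − 31 = 79 left.
April 1888 has 30 days: 79 − 30 = 49 left.
March 1888 has 31 days: 49 − 31 = 18 left.
February 1888 has 29 days; 29 − 18 = 11 → February 11, 1888.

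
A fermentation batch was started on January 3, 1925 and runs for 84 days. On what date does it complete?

Advancing 84 days from January 3, 1925.
January has 31 days, so 31 − 3 = 28 days remain after January 3, 1925; 84 − 28 = 56 left.
February 1925 has 28 days (1925 is not a leap year): 56 − 28 = 28 left.
28 days into March 1925 → March 28, 1925.

March 28, 1925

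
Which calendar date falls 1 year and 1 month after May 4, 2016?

June 4, 2017

Advancing 1 year and 1 month from May 4, 2016.
+1 year → 2017; month 5 + 1 = 6 → June 2017.
Day 4 is valid in June, giving June 4, 2017.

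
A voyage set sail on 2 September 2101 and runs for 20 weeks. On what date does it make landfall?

January 20, 2102

Advancing 20 weeks = 140 days from September 2, 2101.
September has 30 days, so 30 − 2 = 28 days remain after September 2, 2101; 140 − 28 = 112 left.
October 2101 has 31 days: 112 − 31 = 81 left.
November 2101 has 30 days: 81 − 30 = 51 left.
December 2101 has 31 days: 51 − 31 = 20 left.
20 days into January 2102 → January 20, 2102.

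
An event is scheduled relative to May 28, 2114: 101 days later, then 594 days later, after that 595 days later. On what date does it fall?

December 8, 2117

Counting forward 101 days from May 28, 2114:
May has 31 days, so 31 − 28 = 3 days remain after May 28, 2114; 101 − 3 = 98 left.
June 2114 has 30 days: 98 − 30 = 68 left.
July 2114 has 31 days: 68 − 31 = 37 left.
August 2114 has 31 days: 37 − 31 = 6 left.
6 days into September 2114 → September 6, 2114.
Counting forward 594 days from September 6, 2114:
September has 30 days, so 30 − 6 = 24 days remain after September 6, 2114; 594 − 24 = 570 left.
October 2114 has 31 days: 570 − 31 = 539 left.
November 2114 has 30 days: 539 − 30 = 509 left.
December 2114 has 31 days: 509 − 31 = 478 left.
January 2115 has 31 days: 478 − 31 = 447 left.
February 2115 has 28 days (2115 is not a leap year): 447 − 28 = 419 left.
March 2115 has 31 days: 419 − 31 = 388 left.
April 2115 has 30 days: 388 − 30 = 358 left.
May 2115 has 31 days: 358 − 31 = 327 left.
June 2115 has 30 days: 327 − 30 = 297 left.
July 2115 has 31 days: 297 − 31 = 266 left.
August 2115 has 31 days: 266 − 31 = 235 left.
September 2115 has 30 days: 235 − 30 = 205 left.
October 2115 has 31 days: 205 − 31 = 174 left.
November 2115 has 30 days: 174 − 30 = 144 left.
December 2115 has 31 days: 144 − 31 = 113 left.
January 2116 has 31 days: 113 − 31 = 82 left.
February 2116 has 29 days (2116 is a leap year): 82 − 29 = 53 left.
March 2116 has 31 days: 53 − 31 = 22 left.
22 days into April 2116 → April 22, 2116.
Counting forward 595 days from April 22, 2116:
April has 30 days, so 30 − 22 = 8 days remain after April 22, 2116; 595 − 8 = 587 left.
May 2116 has 31 days: 587 − 31 = 556 left.
June 2116 has 30 days: 556 − 30 = 526 left.
July 2116 has 31 days: 526 − 31 = 495 left.
August 2116 has 31 days: 495 − 31 = 464 left.
September 2116 has 30 days: 464 − 30 = 434 left.
October 2116 has 31 days: 434 − 31 = 403 left.
November 2116 has 30 days: 403 − 30 = 373 left.
December 2116 has 31 days: 373 − 31 = 342 left.
January 2117 has 31 days: 342 − 31 = 311 left.
February 2117 has 28 days (2117 is not a leap year): 311 − 28 = 283 left.
March 2117 has 31 days: 283 − 31 = 252 left.
April 2117 has 30 days: 252 − 30 = 222 left.
May 2117 has 31 days: 222 − 31 = 191 left.
June 2117 has 30 days: 191 − 30 = 161 left.
July 2117 has 31 days: 161 − 31 = 130 left.
August 2117 has 31 days: 130 − 31 = 99 left.
September 2117 has 30 days: 99 − 30 = 69 left.
October 2117 has 31 days: 69 − 31 = 38 left.
November 2117 has 30 days: 38 − 30 = 8 left.
8 days into December 2117 → December 8, 2117.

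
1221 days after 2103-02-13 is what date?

Adding 1221 days from February 13, 2103.
February has 28 days, so 28 − 13 = 15 days remain after February 13, 2103; 1221 − 15 = 1206 left.
March 2103 has 31 days: 1206 − 31 = 1175 left.
April 2103 has 30 days: 1175 − 30 = 1145 left.
May 2103 has 31 days: 1145 − 31 = 1114 left.
June 2103 has 30 days: 1114 − 30 = 1084 left.
July 2103 has 31 days: 1084 − 31 = 1053 left.
August 2103 has 31 days: 1053 − 31 = 1022 left.
September 2103 has 30 days: 1022 − 30 = 992 left.
October 2103 has 31 days: 992 − 31 = 961 left.
November 2103 has 30 days: 961 − 30 = 931 left.
December 2103 has 31 days: 931 − 31 = 900 left.
January 2104 has 31 days: 900 − 31 = 869 left.
February 2104 has 29 days (2104 is a leap year): 869 − 29 = 840 left.
March 2104 has 31 days: 840 − 31 = 809 left.
April 2104 has 30 days: 809 − 30 = 779 left.
May 2104 has 31 days: 779 − 31 = 748 left.
June 2104 has 30 days: 748 − 30 = 718 left.
July 2104 has 31 days: 718 − 31 = 687 left.
August 2104 has 31 days: 687 − 31 = 656 left.
September 2104 has 30 days: 656 − 30 = 626 left.
October 2104 has 31 days: 626 − 31 = 595 left.
November 2104 has 30 days: 595 − 30 = 565 left.
December 2104 has 31 days: 565 − 31 = 534 left.
January 2105 has 31 days: 534 − 31 = 503 left.
February 2105 has 28 days (2105 is not a leap year): 503 − 28 = 475 left.
March 2105 has 31 days: 475 − 31 = 444 left.
April 2105 has 30 days: 444 − 30 = 414 left.
May 2105 has 31 days: 414 − 31 = 383 left.
June 2105 has 30 days: 383 − 30 = 353 left.
July 2105 has 31 days: 353 − 31 = 322 left.
August 2105 has 31 days: 322 − 31 = 291 left.
September 2105 has 30 days: 291 − 30 = 261 left.
October 2105 has 31 days: 261 − 31 = 230 left.
November 2105 has 30 days: 230 − 30 = 200 left.
December 2105 has 31 days: 200 − 31 = 169 left.
January 2106 has 31 days: 169 − 31 = 138 left.
February 2106 has 28 days (2106 is not a leap year): 138 − 28 = 110 left.
March 2106 has 31 days: 110 − 31 = 79 left.
April 2106 has 30 days: 79 − 30 = 49 left.
May 2106 has 31 days: 49 − 31 = 18 left.
18 days into June 2106 → June 18, 2106.

June 18, 2106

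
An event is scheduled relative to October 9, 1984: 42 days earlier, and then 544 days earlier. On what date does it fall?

March 3, 1983

Subtracting 42 days from October 9, 1984:
Going back 9 days from October 9, 1984 reaches the end of the previous month; 42 − 9 = 33 left.
September 1984 has 30 days: 33 − 30 = 3 left.
August 1984 has 31 days; 31 − 3 = 28 → August 28, 1984.
Counting back 544 days from August 28, 1984:
Going back 28 days from August 28, 1984 reaches the end of the previous month; 544 − 28 = 516 left.
July 1984 has 31 days: 516 − 31 = 485 left.
June 1984 has 30 days: 485 − 30 = 455 left.
May 1984 has 31 days: 455 − 31 = 424 left.
April 1984 has 30 days: 424 − 30 = 394 left.
March 1984 has 31 days: 394 − 31 = 363 left.
February 1984 has 29 days (1984 is a leap year): 363 − 29 = 334 left.
January 1984 has 31 days: 334 − 31 = 303 left.
December 1983 has 31 days: 303 − 31 = 272 left.
November 1983 has 30 days: 272 − 30 = 242 left.
October 1983 has 31 days: 242 − 31 = 211 left.
September 1983 has 30 days: 211 − 30 = 181 left.
August 1983 has 31 days: 181 − 31 = 150 left.
July 1983 has 31 days: 150 − 31 = 119 left.
June 1983 has 30 days: 119 − 30 = 89 left.
May 1983 has 31 days: 89 − 31 = 58 left.
April 1983 has 30 days: 58 − 30 = 28 left.
March 1983 has 31 days; 31 − 28 = 3 → March 3, 1983.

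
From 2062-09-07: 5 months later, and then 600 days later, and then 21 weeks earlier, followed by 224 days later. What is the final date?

Advancing 5 months from September 7, 2062:
month 9 + 5 = 14, which is month 2 of year 2063 → February 2063.
Day 7 is valid in February, giving February 7, 2063.
Advancing 600 days from February 7, 2063:
February has 28 days, so 28 − 7 = 21 days remain after February 7, 2063; 600 − 21 = 579 left.
March 2063 has 31 days: 579 − 31 = 548 left.
April 2063 has 30 days: 548 − 30 = 518 left.
May 2063 has 31 days: 518 − 31 = 487 left.
June 2063 has 30 days: 487 − 30 = 457 left.
July 2063 has 31 days: 457 − 31 = 426 left.
August 2063 has 31 days: 426 − 31 = 395 left.
September 2063 has 30 days: 395 − 30 = 365 left.
October 2063 has 31 days: 365 − 31 = 334 left.
November 2063 has 30 days: 334 − 30 = 304 left.
December 2063 has 31 days: 304 − 31 = 273 left.
January 2064 has 31 days: 273 − 31 = 242 left.
February 2064 has 29 days (2064 is a leap year): 242 − 29 = 213 left.
March 2064 has 31 days: 213 − 31 = 182 left.
April 2064 has 30 days: 182 − 30 = 152 left.
May 2064 has 31 days: 152 − 31 = 121 left.
June 2064 has 30 days: 121 − 30 = 91 left.
July 2064 has 31 days: 91 − 31 = 60 left.
August 2064 has 31 days: 60 − 31 = 29 left.
29 days into September 2064 → September 29, 2064.
Counting back 21 weeks (= 147 days) from September 29, 2064:
Going back 29 days from September 29, 2064 reaches the end of the previous month; 147 − 29 = 118 left.
August 2064 has 31 days: 118 − 31 = 87 left.
July 2064 has 31 days: 87 − 31 = 56 left.
June 2064 has 30 days: 56 − 30 = 26 left.
May 2064 has 31 days; 31 − 26 = 5 → May 5, 2064.
Advancing 224 days from May 5, 2064:
May has 31 days, so 31 − 5 = 26 days remain after May 5, 2064; 224 − 26 = 198 left.
June 2064 has 30 days: 198 − 30 = 168 left.
July 2064 has 31 days: 168 − 31 = 137 left.
August 2064 has 31 days: 137 − 31 = 106 left.
September 2064 has 30 days: 106 − 30 = 76 left.
October 2064 has 31 days: 76 − 31 = 45 left.
November 2064 has 30 days: 45 − 30 = 15 left.
15 days into December 2064 → December 15, 2064.

December 15, 2064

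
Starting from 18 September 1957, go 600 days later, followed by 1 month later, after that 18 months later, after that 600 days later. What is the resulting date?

August 3, 1962

Adding 600 days from September 18, 1957:
September has 30 days, so 30 − 18 = 12 days remain after September 18, 1957; 600 − 12 = 588 left.
October 1957 has 31 days: 588 − 31 = 557 left.
November 1957 has 30 days: 557 − 30 = 527 left.
December 1957 has 31 days: 527 − 31 = 496 left.
January 1958 has 31 days: 496 − 31 = 465 left.
February 1958 has 28 days (1958 is not a leap year): 465 − 28 = 437 left.
March 1958 has 31 days: 437 − 31 = 406 left.
April 1958 has 30 days: 406 − 30 = 376 left.
May 1958 has 31 days: 376 − 31 = 345 left.
June 1958 has 30 days: 345 − 30 = 315 left.
July 1958 has 31 days: 315 − 31 = 284 left.
August 1958 has 31 days: 284 − 31 = 253 left.
September 1958 has 30 days: 253 − 30 = 223 left.
October 1958 has 31 days: 223 − 31 = 192 left.
November 1958 has 30 days: 192 − 30 = 162 left.
December 1958 has 31 days: 162 − 31 = 131 left.
January 1959 has 31 days: 131 − 31 = 100 left.
February 1959 has 28 days (1959 is not a leap year): 100 − 28 = 72 left.
March 1959 has 31 days: 72 − 31 = 41 left.
April 1959 has 30 days: 41 − 30 = 11 left.
11 days into May 1959 → May 11, 1959.
Adding 1 month from May 11, 1959:
month 5 + 1 = 6 → June 1959.
Day 11 is valid in June, giving June 11, 1959.
Adding 18 months from June 11, 1959:
month 6 + 18 = 24, which is month 12 of year 1960 → December 1960.
Day 11 is valid in December, giving December 11, 1960.
Adding 600 days from December 11, 1960:
December has 31 days, so 31 − 11 = 20 days remain after December 11, 1960; 600 − 20 = 580 left.
January 1961 has 31 days: 580 − 31 = 549 left.
February 1961 has 28 days (1961 is not a leap year): 549 − 28 = 521 left.
March 1961 has 31 days: 521 − 31 = 490 left.
April 1961 has 30 days: 490 − 30 = 460 left.
May 1961 has 31 days: 460 − 31 = 429 left.
June 1961 has 30 days: 429 − 30 = 399 left.
July 1961 has 31 days: 399 − 31 = 368 left.
August 1961 has 31 days: 368 − 31 = 337 left.
September 1961 has 30 days: 337 − 30 = 307 left.
October 1961 has 31 days: 307 − 31 = 276 left.
November 1961 has 30 days: 276 − 30 = 246 left.
December 1961 has 31 days: 246 − 31 = 215 left.
January 1962 has 31 days: 215 − 31 = 184 left.
February 1962 has 28 days (1962 is not a leap year): 184 − 28 = 156 left.
March 1962 has 31 days: 156 − 31 = 125 left.
April 1962 has 30 days: 125 − 30 = 95 left.
May 1962 has 31 days: 95 − 31 = 64 left.
June 1962 has 30 days: 64 − 30 = 34 left.
July 1962 has 31 days: 34 − 31 = 3 left.
3 days into August 1962 → August 3, 1962.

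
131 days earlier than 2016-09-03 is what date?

April 25, 2016

Going back 131 days from September 3, 2016.
Going back 3 days from September 3, 2016 reaches the end of the previous month; 131 − 3 = 128 left.
August 2016 has 31 days: 128 − 31 = 97 left.
July 2016 has 31 days: 97 − 31 = 66 left.
June 2016 has 30 days: 66 − 30 = 36 left.
May 2016 has 31 days: 36 − 31 = 5 left.
April 2016 has 30 days; 30 − 5 = 25 → April 25, 2016.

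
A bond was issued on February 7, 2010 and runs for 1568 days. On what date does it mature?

Advancing 1568 days from February 7, 2010.
February has 28 days, so 28 − 7 = 21 days remain after February 7, 2010; 1568 − 21 = 1547 left.
March 2010 has 31 days: 1547 − 31 = 1516 left.
April 2010 has 30 days: 1516 − 30 = 1486 left.
May 2010 has 31 days: 1486 − 31 = 1455 left.
June 2010 has 30 days: 1455 − 30 = 1425 left.
July 2010 has 31 days: 1425 − 31 = 1394 left.
August 2010 has 31 days: 1394 − 31 = 1363 left.
September 2010 has 30 days: 1363 − 30 = 1333 left.
October 2010 has 31 days: 1333 − 31 = 1302 left.
November 2010 has 30 days: 1302 − 30 = 1272 left.
December 2010 has 31 days: 1272 − 31 = 1241 left.
January 2011 has 31 days: 1241 − 31 = 1210 left.
February 2011 has 28 days (2011 is not a leap year): 1210 − 28 = 1182 left.
March 2011 has 31 days: 1182 − 31 = 1151 left.
April 2011 has 30 days: 1151 − 30 = 1121 left.
May 2011 has 31 days: 1121 − 31 = 1090 left.
June 2011 has 30 days: 1090 − 30 = 1060 left.
July 2011 has 31 days: 1060 − 31 = 1029 left.
August 2011 has 31 days: 1029 − 31 = 998 left.
September 2011 has 30 days: 998 − 30 = 968 left.
October 2011 has 31 days: 968 − 31 = 937 left.
November 2011 has 30 days: 937 − 30 = 907 left.
December 2011 has 31 days: 907 − 31 = 876 left.
January 2012 has 31 days: 876 − 31 = 845 left.
February 2012 has 29 days (2012 is a leap year): 845 − 29 = 816 left.
March 2012 has 31 days: 816 − 31 = 785 left.
April 2012 has 30 days: 785 − 30 = 755 left.
May 2012 has 31 days: 755 − 31 = 724 left.
June 2012 has 30 days: 724 − 30 = 694 left.
July 2012 has 31 days: 694 − 31 = 663 left.
August 2012 has 31 days: 663 − 31 = 632 left.
September 2012 has 30 days: 632 − 30 = 602 left.
October 2012 has 31 days: 602 − 31 = 571 left.
November 2012 has 30 days: 571 − 30 = 541 left.
December 2012 has 31 days: 541 − 31 = 510 left.
January 2013 has 31 days: 510 − 31 = 479 left.
February 2013 has 28 days (2013 is not a leap year): 479 − 28 = 451 left.
March 2013 has 31 days: 451 − 31 = 420 left.
April 2013 has 30 days: 420 − 30 = 390 left.
May 2013 has 31 days: 390 − 31 = 359 left.
June 2013 has 30 days: 359 − 30 = 329 left.
July 2013 has 31 days: 329 − 31 = 298 left.
August 2013 has 31 days: 298 − 31 = 267 left.
September 2013 has 30 days: 267 − 30 = 237 left.
October 2013 has 31 days: 237 − 31 = 206 left.
November 2013 has 30 days: 206 − 30 = 176 left.
December 2013 has 31 days: 176 − 31 = 145 left.
January 2014 has 31 days: 145 − 31 = 114 left.
February 2014 has 28 days (2014 is not a leap year): 114 − 28 = 86 left.
March 2014 has 31 days: 86 − 31 = 55 left.
April 2014 has 30 days: 55 − 30 = 25 left.
25 days into May 2014 → May 25, 2014.

May 25, 2014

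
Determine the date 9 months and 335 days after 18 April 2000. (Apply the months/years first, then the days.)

Advancing 9 months and 335 days from April 18, 2000: first the month/year part, then the days.
month 4 + 9 = 13, which is month 1 of year 2001 → January 2001.
Day 18 is valid in January, giving January 18, 2001.
Now add 335 days from January 18, 2001.
January has 31 days, so 31 − 18 = 13 days remain after January 18, 2001; 335 − 13 = 322 left.
February 2001 has 28 days (2001 is not a leap year): 322 − 28 = 294 left.
March 2001 has 31 days: 294 − 31 = 263 left.
April 2001 has 30 days: 263 − 30 = 233 left.
May 2001 has 31 days: 233 − 31 = 202 left.
June 2001 has 30 days: 202 − 30 = 172 left.
July 2001 has 31 days: 172 − 31 = 141 left.
August 2001 has 31 days: 141 − 31 = 110 left.
September 2001 has 30 days: 110 − 30 = 80 left.
October 2001 has 31 days: 80 − 31 = 49 left.
November 2001 has 30 days: 49 − 30 = 19 left.
19 days into December 2001 → December 19, 2001.

December 19, 2001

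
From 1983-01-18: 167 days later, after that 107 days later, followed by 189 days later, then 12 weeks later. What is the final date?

July 18, 1984

Counting forward 167 days from January 18, 1983:
January has 31 days, so 31 − 18 = 13 days remain after January 18, 1983; 167 − 13 = 154 left.
February 1983 has 28 days (1983 is not a leap year): 154 − 28 = 126 left.
March 1983 has 31 days: 126 − 31 = 95 left.
April 1983 has 30 days: 95 − 30 = 65 left.
May 1983 has 31 days: 65 − 31 = 34 left.
June 1983 has 30 days: 34 − 30 = 4 left.
4 days into July 1983 → July 4, 1983.
Counting forward 107 days from July 4, 1983:
July has 31 days, so 31 − 4 = 27 days remain after July 4, 1983; 107 − 27 = 80 left.
August 1983 has 31 days: 80 − 31 = 49 left.
September 1983 has 30 days: 49 − 30 = 19 left.
19 days into October 1983 → October 19, 1983.
Adding 189 days from October 19, 1983:
October has 31 days, so 31 − 19 = 12 days remain after October 19, 1983; 189 − 12 = 177 left.
November 1983 has 30 days: 177 − 30 = 147 left.
December 1983 has 31 days: 147 − 31 = 116 left.
January 1984 has 31 days: 116 − 31 = 85 left.
February 1984 has 29 days (1984 is a leap year): 85 − 29 = 56 left.
March 1984 has 31 days: 56 − 31 = 25 left.
25 days into April 1984 → April 25, 1984.
Counting forward 12 weeks (= 84 days) from April 25, 1984:
April has 30 days, so 30 − 25 = 5 days remain after April 25, 1984; 84 − 5 = 79 left.
May 1984 has 31 days: 79 − 31 = 48 left.
June 1984 has 30 days: 48 − 30 = 18 left.
18 days into July 1984 → July 18, 1984.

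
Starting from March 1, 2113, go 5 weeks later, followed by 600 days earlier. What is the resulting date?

Counting forward 5 weeks (= 35 days) from March 1, 2113:
March has 31 days, so 31 − 1 = 30 days remain after March 1, 2113; 35 − 30 = 5 left.
5 days into April 2113 → April 5, 2113.
Counting back 600 days from April 5, 2113:
Going back 5 days from April 5, 2113 reaches the end of the previous month; 600 − 5 = 595 left.
March 2113 has 31 days: 595 − 31 = 564 left.
February 2113 has 28 days (2113 is not a leap year): 564 − 28 = 536 left.
January 2113 has 31 days: 536 − 31 = 505 left.
December 2112 has 31 days: 505 − 31 = 474 left.
November 2112 has 30 days: 474 − 30 = 444 left.
October 2112 has 31 days: 444 − 31 = 413 left.
September 2112 has 30 days: 413 − 30 = 383 left.
August 2112 has 31 days: 383 − 31 = 352 left.
July 2112 has 31 days: 352 − 31 = 321 left.
June 2112 has 30 days: 321 − 30 = 291 left.
May 2112 has 31 days: 291 − 31 = 260 left.
April 2112 has 30 days: 260 − 30 = 230 left.
March 2112 has 31 days: 230 − 31 = 199 left.
February 2112 has 29 days (2112 is a leap year): 199 − 29 = 170 left.
January 2112 has 31 days: 170 − 31 = 139 left.
December 2111 has 31 days: 139 − 31 = 108 left.
November 2111 has 30 days: 108 − 30 = 78 left.
October 2111 has 31 days: 78 − 31 = 47 left.
September 2111 has 30 days: 47 − 30 = 17 left.
August 2111 has 31 days; 31 − 17 = 14 → August 14, 2111.

August 14, 2111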